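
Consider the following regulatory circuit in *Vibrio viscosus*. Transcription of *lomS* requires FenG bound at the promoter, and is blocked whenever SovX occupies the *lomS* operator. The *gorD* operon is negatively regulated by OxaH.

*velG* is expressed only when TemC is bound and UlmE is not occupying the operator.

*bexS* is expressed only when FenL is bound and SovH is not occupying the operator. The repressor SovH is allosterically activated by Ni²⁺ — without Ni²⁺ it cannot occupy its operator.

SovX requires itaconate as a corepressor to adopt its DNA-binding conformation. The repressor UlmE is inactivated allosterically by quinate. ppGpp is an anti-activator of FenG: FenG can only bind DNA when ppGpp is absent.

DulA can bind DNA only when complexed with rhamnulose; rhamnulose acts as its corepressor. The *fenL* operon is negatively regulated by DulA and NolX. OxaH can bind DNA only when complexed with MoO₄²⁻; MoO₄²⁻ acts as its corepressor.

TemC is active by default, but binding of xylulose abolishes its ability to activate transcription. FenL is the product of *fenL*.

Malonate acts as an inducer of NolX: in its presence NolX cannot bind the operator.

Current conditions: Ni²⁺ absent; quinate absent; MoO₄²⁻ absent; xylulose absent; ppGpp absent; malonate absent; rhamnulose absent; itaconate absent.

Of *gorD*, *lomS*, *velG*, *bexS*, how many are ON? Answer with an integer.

MoO₄²⁻ is absent, so OxaH is inactive.
With no repressor bound, *gorD* is transcribed.
→ *gorD* is ON.
ppGpp is absent, so FenG is active.
Itaconate is absent, so SovX is inactive.
No repressor is bound and FenG is active, so *lomS* is transcribed.
→ *lomS* is ON.
Xylulose is absent, so TemC is active.
Quinate is absent, so UlmE is active.
With repressor UlmE bound, *velG* is not transcribed.
→ *velG* is OFF.
Rhamnulose is absent, so DulA is inactive.
Malonate is absent, so NolX is active.
With repressor NolX bound, *fenL* is not transcribed.
So FenL is not produced.
Ni²⁺ is absent, so SovH is inactive.
Required activator FenL is absent, so *bexS* is not transcribed.
→ *bexS* is OFF.
2 of the 4 genes are transcribed.

2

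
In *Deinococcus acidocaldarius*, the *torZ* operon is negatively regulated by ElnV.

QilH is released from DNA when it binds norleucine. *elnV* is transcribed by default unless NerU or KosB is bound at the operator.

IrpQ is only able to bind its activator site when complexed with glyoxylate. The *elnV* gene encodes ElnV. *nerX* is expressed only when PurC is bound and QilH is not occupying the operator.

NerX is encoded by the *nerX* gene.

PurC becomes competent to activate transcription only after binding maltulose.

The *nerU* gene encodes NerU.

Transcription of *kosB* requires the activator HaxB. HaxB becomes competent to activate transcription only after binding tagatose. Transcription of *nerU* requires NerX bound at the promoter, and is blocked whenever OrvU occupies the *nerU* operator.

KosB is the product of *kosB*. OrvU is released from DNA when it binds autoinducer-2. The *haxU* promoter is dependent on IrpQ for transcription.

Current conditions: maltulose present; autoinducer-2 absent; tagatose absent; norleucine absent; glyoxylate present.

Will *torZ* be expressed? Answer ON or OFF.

OFF

Maltulose is present, so PurC is active.
Norleucine is absent, so QilH is active.
With repressor QilH bound, *nerX* is not transcribed.
So NerX is not produced.
Autoinducer-2 is absent, so OrvU is active.
With repressor OrvU bound, *nerU* is not transcribed.
So NerU is not produced.
Tagatose is absent, so HaxB is inactive.
Required activator HaxB is absent, so *kosB* is not transcribed.
So KosB is not produced.
With no repressor bound, *elnV* is transcribed.
So ElnV is produced and active.
With repressor ElnV bound, *torZ* is not transcribed.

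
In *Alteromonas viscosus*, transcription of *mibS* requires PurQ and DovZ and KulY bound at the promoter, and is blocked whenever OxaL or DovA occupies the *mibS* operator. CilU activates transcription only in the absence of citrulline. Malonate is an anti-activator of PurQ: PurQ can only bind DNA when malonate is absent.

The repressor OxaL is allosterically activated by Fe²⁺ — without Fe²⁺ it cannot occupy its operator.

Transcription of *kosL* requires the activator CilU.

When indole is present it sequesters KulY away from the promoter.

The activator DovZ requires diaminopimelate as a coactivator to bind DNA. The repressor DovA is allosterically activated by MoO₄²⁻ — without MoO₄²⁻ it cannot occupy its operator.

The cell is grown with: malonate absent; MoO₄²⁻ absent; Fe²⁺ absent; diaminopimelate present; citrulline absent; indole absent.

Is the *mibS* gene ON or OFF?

Fe²⁺ is absent, so OxaL is inactive.
Malonate is absent, so PurQ is active.
Diaminopimelate is present, so DovZ is active.
Indole is absent, so KulY is active.
MoO₄²⁻ is absent, so DovA is inactive.
No repressor is bound and PurQ and DovZ and KulY are active, so *mibS* is transcribed.

ON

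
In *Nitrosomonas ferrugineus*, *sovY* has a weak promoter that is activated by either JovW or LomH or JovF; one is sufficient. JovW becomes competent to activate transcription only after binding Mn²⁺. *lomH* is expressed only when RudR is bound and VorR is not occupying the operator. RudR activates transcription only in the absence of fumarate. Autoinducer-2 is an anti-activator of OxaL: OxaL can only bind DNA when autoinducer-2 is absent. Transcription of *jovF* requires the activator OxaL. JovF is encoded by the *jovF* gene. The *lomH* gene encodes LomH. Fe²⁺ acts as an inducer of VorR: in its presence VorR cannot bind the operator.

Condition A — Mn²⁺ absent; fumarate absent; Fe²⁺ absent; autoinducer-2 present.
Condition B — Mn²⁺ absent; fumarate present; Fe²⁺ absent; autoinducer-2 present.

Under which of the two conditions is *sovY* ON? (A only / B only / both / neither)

Condition A:
Mn²⁺ is absent, so JovW is inactive.
Fumarate is absent, so RudR is active.
Fe²⁺ is absent, so VorR is active.
With repressor VorR bound, *lomH* is not transcribed.
So LomH is not produced.
Autoinducer-2 is present, so OxaL is inactive.
Required activator OxaL is absent, so *jovF* is not transcribed.
So JovF is not produced.
No activator is available at the *sovY* promoter, so *sovY* is not transcribed.
→ *sovY* is OFF in A.
Condition B:
Mn²⁺ is absent, so JovW is inactive.
Fumarate is present, so RudR is inactive.
Fe²⁺ is absent, so VorR is active.
With repressor VorR bound, *lomH* is not transcribed.
So LomH is not produced.
Autoinducer-2 is present, so OxaL is inactive.
Required activator OxaL is absent, so *jovF* is not transcribed.
So JovF is not produced.
No activator is available at the *sovY* promoter, so *sovY* is not transcribed.
→ *sovY* is OFF in B.

neither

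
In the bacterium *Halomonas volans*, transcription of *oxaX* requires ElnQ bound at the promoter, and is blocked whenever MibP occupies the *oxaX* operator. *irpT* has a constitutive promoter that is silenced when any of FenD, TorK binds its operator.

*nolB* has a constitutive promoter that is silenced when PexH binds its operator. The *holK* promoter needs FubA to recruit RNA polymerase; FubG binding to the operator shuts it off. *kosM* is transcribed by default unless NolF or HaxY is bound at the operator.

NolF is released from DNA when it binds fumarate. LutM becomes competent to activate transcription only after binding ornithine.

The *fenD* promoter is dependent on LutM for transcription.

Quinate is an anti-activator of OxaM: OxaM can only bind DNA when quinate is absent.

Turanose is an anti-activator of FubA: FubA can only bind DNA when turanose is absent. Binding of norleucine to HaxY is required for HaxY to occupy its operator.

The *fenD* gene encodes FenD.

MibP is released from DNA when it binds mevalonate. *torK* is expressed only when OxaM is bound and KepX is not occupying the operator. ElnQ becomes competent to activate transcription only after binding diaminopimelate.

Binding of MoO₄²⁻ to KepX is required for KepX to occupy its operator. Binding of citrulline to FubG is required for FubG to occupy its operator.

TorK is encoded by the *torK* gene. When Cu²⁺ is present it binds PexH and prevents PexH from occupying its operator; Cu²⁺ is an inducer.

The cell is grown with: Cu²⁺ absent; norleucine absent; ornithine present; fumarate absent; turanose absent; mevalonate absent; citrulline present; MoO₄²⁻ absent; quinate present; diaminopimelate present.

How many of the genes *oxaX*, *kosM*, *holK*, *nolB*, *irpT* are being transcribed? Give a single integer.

0

Diaminopimelate is present, so ElnQ is active.
Mevalonate is absent, so MibP is active.
With repressor MibP bound, *oxaX* is not transcribed.
→ *oxaX* is OFF.
Fumarate is absent, so NolF is active.
Norleucine is absent, so HaxY is inactive.
With repressor NolF bound, *kosM* is not transcribed.
→ *kosM* is OFF.
Turanose is absent, so FubA is active.
Citrulline is present, so FubG is active.
With repressor FubG bound, *holK* is not transcribed.
→ *holK* is OFF.
Cu²⁺ is absent, so PexH is active.
With repressor PexH bound, *nolB* is not transcribed.
→ *nolB* is OFF.
Ornithine is present, so LutM is active.
No repressor is bound and LutM is active, so *fenD* is transcribed.
So FenD is produced and active.
MoO₄²⁻ is absent, so KepX is inactive.
Quinate is present, so OxaM is inactive.
Required activator OxaM is absent, so *torK* is not transcribed.
So TorK is not produced.
With repressor FenD bound, *irpT* is not transcribed.
→ *irpT* is OFF.
0 of the 5 genes are transcribed.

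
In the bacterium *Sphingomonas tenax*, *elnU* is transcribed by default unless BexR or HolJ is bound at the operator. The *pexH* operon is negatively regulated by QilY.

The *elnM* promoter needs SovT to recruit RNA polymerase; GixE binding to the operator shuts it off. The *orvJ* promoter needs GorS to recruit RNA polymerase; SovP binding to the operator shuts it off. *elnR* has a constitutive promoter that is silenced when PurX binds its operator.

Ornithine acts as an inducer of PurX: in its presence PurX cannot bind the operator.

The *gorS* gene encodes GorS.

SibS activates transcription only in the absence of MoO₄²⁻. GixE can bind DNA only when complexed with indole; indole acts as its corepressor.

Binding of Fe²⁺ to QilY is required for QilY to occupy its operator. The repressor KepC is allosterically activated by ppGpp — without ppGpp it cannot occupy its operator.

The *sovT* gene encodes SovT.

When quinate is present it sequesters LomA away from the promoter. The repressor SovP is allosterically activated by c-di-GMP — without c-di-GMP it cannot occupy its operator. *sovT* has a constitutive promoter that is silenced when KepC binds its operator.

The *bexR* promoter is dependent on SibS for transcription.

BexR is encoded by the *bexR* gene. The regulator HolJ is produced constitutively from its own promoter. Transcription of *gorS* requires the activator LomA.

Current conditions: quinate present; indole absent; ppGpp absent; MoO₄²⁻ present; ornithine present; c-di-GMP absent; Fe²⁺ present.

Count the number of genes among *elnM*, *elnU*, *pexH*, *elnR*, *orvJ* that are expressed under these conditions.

2

ppGpp is absent, so KepC is inactive.
With no repressor bound, *sovT* is transcribed.
So SovT is produced and active.
Indole is absent, so GixE is inactive.
No repressor is bound and SovT is active, so *elnM* is transcribed.
→ *elnM* is ON.
MoO₄²⁻ is present, so SibS is inactive.
Required activator SibS is absent, so *bexR* is not transcribed.
So BexR is not produced.
HolJ is produced constitutively and is active.
With repressor HolJ bound, *elnU* is not transcribed.
→ *elnU* is OFF.
Fe²⁺ is present, so QilY is active.
With repressor QilY bound, *pexH* is not transcribed.
→ *pexH* is OFF.
Ornithine is present, so PurX is inactive.
With no repressor bound, *elnR* is transcribed.
→ *elnR* is ON.
c-di-GMP is absent, so SovP is inactive.
Quinate is present, so LomA is inactive.
Required activator LomA is absent, so *gorS* is not transcribed.
So GorS is not produced.
Required activator GorS is absent, so *orvJ* is not transcribed.
→ *orvJ* is OFF.
2 of the 5 genes are transcribed.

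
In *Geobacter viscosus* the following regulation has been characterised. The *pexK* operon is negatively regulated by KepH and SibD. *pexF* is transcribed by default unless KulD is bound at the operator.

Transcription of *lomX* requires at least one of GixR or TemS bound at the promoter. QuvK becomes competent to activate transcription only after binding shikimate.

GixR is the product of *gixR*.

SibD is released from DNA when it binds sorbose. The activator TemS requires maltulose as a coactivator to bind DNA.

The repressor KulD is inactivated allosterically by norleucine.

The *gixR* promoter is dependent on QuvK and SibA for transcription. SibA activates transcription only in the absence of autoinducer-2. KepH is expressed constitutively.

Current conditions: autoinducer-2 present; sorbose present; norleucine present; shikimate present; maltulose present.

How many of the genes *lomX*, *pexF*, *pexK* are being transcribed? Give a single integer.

2

Shikimate is present, so QuvK is active.
Autoinducer-2 is present, so SibA is inactive.
Required activator SibA is absent, so *gixR* is not transcribed.
So GixR is not produced.
Maltulose is present, so TemS is active.
Activator TemS is present, so *lomX* is transcribed.
→ *lomX* is ON.
Norleucine is present, so KulD is inactive.
With no repressor bound, *pexF* is transcribed.
→ *pexF* is ON.
KepH is produced constitutively and is active.
Sorbose is present, so SibD is inactive.
With repressor KepH bound, *pexK* is not transcribed.
→ *pexK* is OFF.
2 of the 3 genes are transcribed.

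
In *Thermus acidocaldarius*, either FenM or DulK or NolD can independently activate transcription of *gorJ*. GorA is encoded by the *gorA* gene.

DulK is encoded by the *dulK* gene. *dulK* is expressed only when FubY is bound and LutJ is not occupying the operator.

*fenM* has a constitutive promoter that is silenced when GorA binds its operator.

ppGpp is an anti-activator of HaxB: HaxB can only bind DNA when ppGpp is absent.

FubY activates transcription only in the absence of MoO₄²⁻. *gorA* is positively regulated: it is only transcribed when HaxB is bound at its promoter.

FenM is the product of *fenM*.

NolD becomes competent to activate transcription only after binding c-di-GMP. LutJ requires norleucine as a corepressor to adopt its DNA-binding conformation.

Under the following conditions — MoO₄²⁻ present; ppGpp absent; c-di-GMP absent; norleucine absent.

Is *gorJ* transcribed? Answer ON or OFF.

OFF

ppGpp is absent, so HaxB is active.
No repressor is bound and HaxB is active, so *gorA* is transcribed.
So GorA is produced and active.
With repressor GorA bound, *fenM* is not transcribed.
So FenM is not produced.
Norleucine is absent, so LutJ is inactive.
MoO₄²⁻ is present, so FubY is inactive.
Required activator FubY is absent, so *dulK* is not transcribed.
So DulK is not produced.
c-di-GMP is absent, so NolD is inactive.
No activator is available at the *gorJ* promoter, so *gorJ* is not transcribed.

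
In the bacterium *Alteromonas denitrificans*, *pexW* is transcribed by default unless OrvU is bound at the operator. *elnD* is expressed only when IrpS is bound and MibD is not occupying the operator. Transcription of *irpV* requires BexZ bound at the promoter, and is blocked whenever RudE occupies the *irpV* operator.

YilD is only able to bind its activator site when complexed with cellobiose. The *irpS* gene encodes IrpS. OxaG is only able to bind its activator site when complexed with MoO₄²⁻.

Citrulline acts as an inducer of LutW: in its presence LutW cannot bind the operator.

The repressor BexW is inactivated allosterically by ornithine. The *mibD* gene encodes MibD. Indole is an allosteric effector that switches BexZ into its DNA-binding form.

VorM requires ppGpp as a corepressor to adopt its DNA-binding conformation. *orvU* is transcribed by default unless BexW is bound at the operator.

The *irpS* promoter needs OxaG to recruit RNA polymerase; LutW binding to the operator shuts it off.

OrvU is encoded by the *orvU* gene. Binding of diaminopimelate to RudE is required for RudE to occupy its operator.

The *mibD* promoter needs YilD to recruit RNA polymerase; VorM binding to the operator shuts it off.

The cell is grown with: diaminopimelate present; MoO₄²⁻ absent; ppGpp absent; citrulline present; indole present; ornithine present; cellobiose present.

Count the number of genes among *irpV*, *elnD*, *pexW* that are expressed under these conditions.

0

Indole is present, so BexZ is active.
Diaminopimelate is present, so RudE is active.
With repressor RudE bound, *irpV* is not transcribed.
→ *irpV* is OFF.
MoO₄²⁻ is absent, so OxaG is inactive.
Citrulline is present, so LutW is inactive.
Required activator OxaG is absent, so *irpS* is not transcribed.
So IrpS is not produced.
Cellobiose is present, so YilD is active.
ppGpp is absent, so VorM is inactive.
No repressor is bound and YilD is active, so *mibD* is transcribed.
So MibD is produced and active.
With repressor MibD bound, *elnD* is not transcribed.
→ *elnD* is OFF.
Ornithine is present, so BexW is inactive.
With no repressor bound, *orvU* is transcribed.
So OrvU is produced and active.
With repressor OrvU bound, *pexW* is not transcribed.
→ *pexW* is OFF.
0 of the 3 genes are transcribed.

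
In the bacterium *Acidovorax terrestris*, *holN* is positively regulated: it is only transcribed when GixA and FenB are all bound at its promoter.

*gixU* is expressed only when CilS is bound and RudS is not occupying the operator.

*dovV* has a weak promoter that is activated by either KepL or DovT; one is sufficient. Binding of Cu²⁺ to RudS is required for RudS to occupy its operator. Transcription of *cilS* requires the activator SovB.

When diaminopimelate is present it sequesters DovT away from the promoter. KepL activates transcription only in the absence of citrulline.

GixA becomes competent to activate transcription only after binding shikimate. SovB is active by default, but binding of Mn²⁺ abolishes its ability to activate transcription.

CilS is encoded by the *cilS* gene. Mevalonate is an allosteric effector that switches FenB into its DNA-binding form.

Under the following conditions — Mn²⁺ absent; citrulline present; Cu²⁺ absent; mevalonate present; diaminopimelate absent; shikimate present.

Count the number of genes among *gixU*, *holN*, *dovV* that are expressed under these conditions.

Cu²⁺ is absent, so RudS is inactive.
Mn²⁺ is absent, so SovB is active.
No repressor is bound and SovB is active, so *cilS* is transcribed.
So CilS is produced and active.
No repressor is bound and CilS is active, so *gixU* is transcribed.
→ *gixU* is ON.
Shikimate is present, so GixA is active.
Mevalonate is present, so FenB is active.
No repressor is bound and GixA and FenB are active, so *holN* is transcribed.
→ *holN* is ON.
Citrulline is present, so KepL is inactive.
Diaminopimelate is absent, so DovT is active.
Activator DovT is present, so *dovV* is transcribed.
→ *dovV* is ON.
3 of the 3 genes are transcribed.

3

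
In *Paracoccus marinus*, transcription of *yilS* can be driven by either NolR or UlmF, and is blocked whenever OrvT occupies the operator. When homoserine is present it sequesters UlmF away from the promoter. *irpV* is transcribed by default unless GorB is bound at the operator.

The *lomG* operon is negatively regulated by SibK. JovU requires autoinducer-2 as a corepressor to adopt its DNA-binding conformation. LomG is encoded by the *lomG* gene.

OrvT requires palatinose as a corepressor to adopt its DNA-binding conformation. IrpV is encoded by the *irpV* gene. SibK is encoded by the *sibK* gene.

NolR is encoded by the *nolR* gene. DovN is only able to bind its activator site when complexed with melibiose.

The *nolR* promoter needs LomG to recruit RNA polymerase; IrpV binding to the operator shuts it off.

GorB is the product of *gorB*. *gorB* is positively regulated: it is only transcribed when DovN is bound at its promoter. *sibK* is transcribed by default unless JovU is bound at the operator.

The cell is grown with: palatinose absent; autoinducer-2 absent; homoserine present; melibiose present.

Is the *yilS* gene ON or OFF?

OFF

Autoinducer-2 is absent, so JovU is inactive.
With no repressor bound, *sibK* is transcribed.
So SibK is produced and active.
With repressor SibK bound, *lomG* is not transcribed.
So LomG is not produced.
Melibiose is present, so DovN is active.
No repressor is bound and DovN is active, so *gorB* is transcribed.
So GorB is produced and active.
With repressor GorB bound, *irpV* is not transcribed.
So IrpV is not produced.
Required activator LomG is absent, so *nolR* is not transcribed.
So NolR is not produced.
Palatinose is absent, so OrvT is inactive.
Homoserine is present, so UlmF is inactive.
No activator is available at the *yilS* promoter, so *yilS* is not transcribed.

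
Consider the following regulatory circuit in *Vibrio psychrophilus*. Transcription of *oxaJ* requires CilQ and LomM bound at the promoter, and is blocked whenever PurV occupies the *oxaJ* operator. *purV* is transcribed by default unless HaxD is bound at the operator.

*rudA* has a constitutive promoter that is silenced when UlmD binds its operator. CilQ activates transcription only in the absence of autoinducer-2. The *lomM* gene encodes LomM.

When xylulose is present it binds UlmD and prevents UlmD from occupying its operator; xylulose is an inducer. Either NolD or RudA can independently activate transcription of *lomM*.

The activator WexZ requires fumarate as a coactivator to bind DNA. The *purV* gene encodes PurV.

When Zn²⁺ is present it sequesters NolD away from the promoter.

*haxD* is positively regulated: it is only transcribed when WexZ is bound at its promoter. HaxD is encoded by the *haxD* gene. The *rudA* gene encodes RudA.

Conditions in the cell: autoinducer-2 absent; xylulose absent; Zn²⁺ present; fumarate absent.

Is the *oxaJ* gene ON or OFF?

OFF

Autoinducer-2 is absent, so CilQ is active.
Fumarate is absent, so WexZ is inactive.
Required activator WexZ is absent, so *haxD* is not transcribed.
So HaxD is not produced.
With no repressor bound, *purV* is transcribed.
So PurV is produced and active.
Zn²⁺ is present, so NolD is inactive.
Xylulose is absent, so UlmD is active.
With repressor UlmD bound, *rudA* is not transcribed.
So RudA is not produced.
No activator is available at the *lomM* promoter, so *lomM* is not transcribed.
So LomM is not produced.
With repressor PurV bound, *oxaJ* is not transcribed.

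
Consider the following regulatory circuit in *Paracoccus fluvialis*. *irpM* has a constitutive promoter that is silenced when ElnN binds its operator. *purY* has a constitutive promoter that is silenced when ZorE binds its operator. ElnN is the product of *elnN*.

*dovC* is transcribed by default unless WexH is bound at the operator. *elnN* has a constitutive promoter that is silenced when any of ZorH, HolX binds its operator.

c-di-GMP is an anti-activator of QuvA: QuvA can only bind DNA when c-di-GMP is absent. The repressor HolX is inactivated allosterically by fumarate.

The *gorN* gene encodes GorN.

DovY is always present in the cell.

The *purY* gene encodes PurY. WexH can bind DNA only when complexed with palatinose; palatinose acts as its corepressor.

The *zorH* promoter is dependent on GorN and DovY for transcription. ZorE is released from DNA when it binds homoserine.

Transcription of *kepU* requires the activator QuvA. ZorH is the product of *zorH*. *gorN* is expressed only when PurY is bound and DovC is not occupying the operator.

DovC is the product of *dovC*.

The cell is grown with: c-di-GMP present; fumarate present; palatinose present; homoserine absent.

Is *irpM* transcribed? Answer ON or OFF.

Palatinose is present, so WexH is active.
With repressor WexH bound, *dovC* is not transcribed.
So DovC is not produced.
Homoserine is absent, so ZorE is active.
With repressor ZorE bound, *purY* is not transcribed.
So PurY is not produced.
Required activator PurY is absent, so *gorN* is not transcribed.
So GorN is not produced.
DovY is produced constitutively and is active.
Required activator GorN is absent, so *zorH* is not transcribed.
So ZorH is not produced.
Fumarate is present, so HolX is inactive.
With no repressor bound, *elnN* is transcribed.
So ElnN is produced and active.
With repressor ElnN bound, *irpM* is not transcribed.

OFF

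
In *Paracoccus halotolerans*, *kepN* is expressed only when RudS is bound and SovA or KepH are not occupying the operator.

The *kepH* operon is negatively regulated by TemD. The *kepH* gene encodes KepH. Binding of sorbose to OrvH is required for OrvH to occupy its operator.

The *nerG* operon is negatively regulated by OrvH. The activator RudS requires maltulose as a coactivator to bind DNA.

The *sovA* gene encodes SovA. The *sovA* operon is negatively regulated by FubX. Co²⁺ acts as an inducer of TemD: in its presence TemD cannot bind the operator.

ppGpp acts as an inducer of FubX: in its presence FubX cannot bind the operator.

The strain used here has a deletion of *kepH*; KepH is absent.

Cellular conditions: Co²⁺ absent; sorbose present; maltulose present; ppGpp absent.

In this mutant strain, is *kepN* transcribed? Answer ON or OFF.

ON

ppGpp is absent, so FubX is active.
With repressor FubX bound, *sovA* is not transcribed.
So SovA is not produced.
Maltulose is present, so RudS is active.
KepH is non-functional in this strain, so it has no effect.
No repressor is bound and RudS is active, so *kepN* is transcribed.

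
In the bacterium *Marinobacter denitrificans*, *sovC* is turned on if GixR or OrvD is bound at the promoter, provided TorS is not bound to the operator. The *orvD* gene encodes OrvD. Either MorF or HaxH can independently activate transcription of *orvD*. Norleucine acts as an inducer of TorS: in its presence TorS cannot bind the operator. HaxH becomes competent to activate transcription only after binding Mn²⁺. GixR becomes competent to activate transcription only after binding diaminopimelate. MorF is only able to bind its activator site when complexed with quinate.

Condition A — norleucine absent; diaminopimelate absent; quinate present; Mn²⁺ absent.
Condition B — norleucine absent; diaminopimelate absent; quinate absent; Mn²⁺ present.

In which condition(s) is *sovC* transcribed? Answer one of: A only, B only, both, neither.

Condition A:
Norleucine is absent, so TorS is active.
Diaminopimelate is absent, so GixR is inactive.
Quinate is present, so MorF is active.
Mn²⁺ is absent, so HaxH is inactive.
Activator MorF is present, so *orvD* is transcribed.
So OrvD is produced and active.
With repressor TorS bound, *sovC* is not transcribed.
→ *sovC* is OFF in A.
Condition B:
Norleucine is absent, so TorS is active.
Diaminopimelate is absent, so GixR is inactive.
Quinate is absent, so MorF is inactive.
Mn²⁺ is present, so HaxH is active.
Activator HaxH is present, so *orvD* is transcribed.
So OrvD is produced and active.
With repressor TorS bound, *sovC* is not transcribed.
→ *sovC* is OFF in B.

neither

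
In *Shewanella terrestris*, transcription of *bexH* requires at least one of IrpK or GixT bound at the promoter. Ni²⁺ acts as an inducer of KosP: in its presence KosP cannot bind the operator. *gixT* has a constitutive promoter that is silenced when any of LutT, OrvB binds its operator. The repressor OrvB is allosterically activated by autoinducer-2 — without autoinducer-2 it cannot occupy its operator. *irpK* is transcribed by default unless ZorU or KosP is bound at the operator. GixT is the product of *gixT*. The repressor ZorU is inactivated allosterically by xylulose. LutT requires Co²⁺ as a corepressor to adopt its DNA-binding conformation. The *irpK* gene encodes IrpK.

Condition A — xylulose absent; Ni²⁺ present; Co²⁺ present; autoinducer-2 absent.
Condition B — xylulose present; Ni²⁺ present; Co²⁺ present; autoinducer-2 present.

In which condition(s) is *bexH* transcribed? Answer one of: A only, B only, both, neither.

Condition A:
Xylulose is absent, so ZorU is active.
Ni²⁺ is present, so KosP is inactive.
With repressor ZorU bound, *irpK* is not transcribed.
So IrpK is not produced.
Co²⁺ is present, so LutT is active.
Autoinducer-2 is absent, so OrvB is inactive.
With repressor LutT bound, *gixT* is not transcribed.
So GixT is not produced.
No activator is available at the *bexH* promoter, so *bexH* is not transcribed.
→ *bexH* is OFF in A.
Condition B:
Xylulose is present, so ZorU is inactive.
Ni²⁺ is present, so KosP is inactive.
With no repressor bound, *irpK* is transcribed.
So IrpK is produced and active.
Co²⁺ is present, so LutT is active.
Autoinducer-2 is present, so OrvB is active.
With repressor LutT bound, *gixT* is not transcribed.
So GixT is not produced.
Activator IrpK is present, so *bexH* is transcribed.
→ *bexH* is ON in B.

B only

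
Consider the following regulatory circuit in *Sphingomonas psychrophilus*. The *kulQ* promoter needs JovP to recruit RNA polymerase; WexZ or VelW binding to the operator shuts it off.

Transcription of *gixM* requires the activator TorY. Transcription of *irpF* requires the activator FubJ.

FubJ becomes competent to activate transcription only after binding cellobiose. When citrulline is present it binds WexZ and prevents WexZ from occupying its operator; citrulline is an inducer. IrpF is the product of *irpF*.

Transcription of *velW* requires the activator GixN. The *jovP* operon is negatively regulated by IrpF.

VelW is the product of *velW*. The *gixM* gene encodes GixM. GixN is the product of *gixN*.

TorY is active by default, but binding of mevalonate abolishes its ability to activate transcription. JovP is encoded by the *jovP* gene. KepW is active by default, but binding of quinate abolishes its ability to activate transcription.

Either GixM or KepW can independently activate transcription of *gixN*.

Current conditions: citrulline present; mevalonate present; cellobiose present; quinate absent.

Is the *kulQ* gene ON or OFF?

Citrulline is present, so WexZ is inactive.
Mevalonate is present, so TorY is inactive.
Required activator TorY is absent, so *gixM* is not transcribed.
So GixM is not produced.
Quinate is absent, so KepW is active.
Activator KepW is present, so *gixN* is transcribed.
So GixN is produced and active.
No repressor is bound and GixN is active, so *velW* is transcribed.
So VelW is produced and active.
Cellobiose is present, so FubJ is active.
No repressor is bound and FubJ is active, so *irpF* is transcribed.
So IrpF is produced and active.
With repressor IrpF bound, *jovP* is not transcribed.
So JovP is not produced.
With repressor VelW bound, *kulQ* is not transcribed.

OFF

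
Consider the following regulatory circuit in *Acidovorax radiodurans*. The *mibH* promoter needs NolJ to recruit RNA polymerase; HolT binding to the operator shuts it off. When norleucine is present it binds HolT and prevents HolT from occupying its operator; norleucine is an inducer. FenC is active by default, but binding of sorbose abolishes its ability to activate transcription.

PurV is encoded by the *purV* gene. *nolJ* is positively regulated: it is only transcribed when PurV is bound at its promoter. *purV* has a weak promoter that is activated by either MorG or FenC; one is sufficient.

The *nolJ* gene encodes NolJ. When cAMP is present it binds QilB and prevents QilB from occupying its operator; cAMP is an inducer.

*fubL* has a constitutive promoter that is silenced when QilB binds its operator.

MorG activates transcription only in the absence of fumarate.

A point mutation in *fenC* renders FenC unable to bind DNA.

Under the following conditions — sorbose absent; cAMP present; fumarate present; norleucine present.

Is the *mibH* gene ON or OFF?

OFF

Norleucine is present, so HolT is inactive.
Fumarate is present, so MorG is inactive.
FenC is non-functional in this strain, so it has no effect.
No activator is available at the *purV* promoter, so *purV* is not transcribed.
So PurV is not produced.
Required activator PurV is absent, so *nolJ* is not transcribed.
So NolJ is not produced.
Required activator NolJ is absent, so *mibH* is not transcribed.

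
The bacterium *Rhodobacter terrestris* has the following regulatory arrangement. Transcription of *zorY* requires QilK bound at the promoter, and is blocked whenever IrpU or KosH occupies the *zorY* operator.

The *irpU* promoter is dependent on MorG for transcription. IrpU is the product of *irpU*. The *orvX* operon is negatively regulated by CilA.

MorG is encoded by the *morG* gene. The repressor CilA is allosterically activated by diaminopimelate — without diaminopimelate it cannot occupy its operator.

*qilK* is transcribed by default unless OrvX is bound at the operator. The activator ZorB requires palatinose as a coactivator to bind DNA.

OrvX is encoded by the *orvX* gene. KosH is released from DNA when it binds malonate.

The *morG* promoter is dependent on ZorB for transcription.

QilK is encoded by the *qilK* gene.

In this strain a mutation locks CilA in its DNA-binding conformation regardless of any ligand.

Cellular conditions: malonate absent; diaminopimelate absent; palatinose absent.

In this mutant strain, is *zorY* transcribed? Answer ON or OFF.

OFF

Palatinose is absent, so ZorB is inactive.
Required activator ZorB is absent, so *morG* is not transcribed.
So MorG is not produced.
Required activator MorG is absent, so *irpU* is not transcribed.
So IrpU is not produced.
CilA is constitutively active in this strain.
With repressor CilA bound, *orvX* is not transcribed.
So OrvX is not produced.
With no repressor bound, *qilK* is transcribed.
So QilK is produced and active.
Malonate is absent, so KosH is active.
With repressor KosH bound, *zorY* is not transcribed.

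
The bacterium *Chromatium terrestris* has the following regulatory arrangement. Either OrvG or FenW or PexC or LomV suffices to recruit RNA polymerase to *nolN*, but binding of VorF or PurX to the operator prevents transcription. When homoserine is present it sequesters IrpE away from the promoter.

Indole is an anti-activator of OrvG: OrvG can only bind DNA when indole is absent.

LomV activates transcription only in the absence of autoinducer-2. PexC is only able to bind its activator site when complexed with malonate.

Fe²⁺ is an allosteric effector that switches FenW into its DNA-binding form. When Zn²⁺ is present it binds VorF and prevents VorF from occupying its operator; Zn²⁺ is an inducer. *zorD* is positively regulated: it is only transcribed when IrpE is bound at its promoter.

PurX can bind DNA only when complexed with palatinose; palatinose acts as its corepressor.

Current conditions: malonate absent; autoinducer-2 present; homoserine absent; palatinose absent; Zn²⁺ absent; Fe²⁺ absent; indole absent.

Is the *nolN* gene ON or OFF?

Zn²⁺ is absent, so VorF is active.
Indole is absent, so OrvG is active.
Fe²⁺ is absent, so FenW is inactive.
Malonate is absent, so PexC is inactive.
Palatinose is absent, so PurX is inactive.
Autoinducer-2 is present, so LomV is inactive.
With repressor VorF bound, *nolN* is not transcribed.

OFF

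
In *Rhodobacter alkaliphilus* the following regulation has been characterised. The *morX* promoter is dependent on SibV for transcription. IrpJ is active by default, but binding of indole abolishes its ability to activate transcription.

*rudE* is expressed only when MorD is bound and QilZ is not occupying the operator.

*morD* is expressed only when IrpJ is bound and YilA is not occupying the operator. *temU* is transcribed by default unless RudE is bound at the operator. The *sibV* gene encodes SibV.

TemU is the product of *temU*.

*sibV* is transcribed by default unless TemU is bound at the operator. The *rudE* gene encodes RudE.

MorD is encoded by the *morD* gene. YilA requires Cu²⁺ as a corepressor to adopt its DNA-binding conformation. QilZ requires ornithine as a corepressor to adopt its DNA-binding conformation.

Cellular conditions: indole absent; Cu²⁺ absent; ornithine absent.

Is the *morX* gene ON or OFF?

Cu²⁺ is absent, so YilA is inactive.
Indole is absent, so IrpJ is active.
No repressor is bound and IrpJ is active, so *morD* is transcribed.
So MorD is produced and active.
Ornithine is absent, so QilZ is inactive.
No repressor is bound and MorD is active, so *rudE* is transcribed.
So RudE is produced and active.
With repressor RudE bound, *temU* is not transcribed.
So TemU is not produced.
With no repressor bound, *sibV* is transcribed.
So SibV is produced and active.
No repressor is bound and SibV is active, so *morX* is transcribed.

ON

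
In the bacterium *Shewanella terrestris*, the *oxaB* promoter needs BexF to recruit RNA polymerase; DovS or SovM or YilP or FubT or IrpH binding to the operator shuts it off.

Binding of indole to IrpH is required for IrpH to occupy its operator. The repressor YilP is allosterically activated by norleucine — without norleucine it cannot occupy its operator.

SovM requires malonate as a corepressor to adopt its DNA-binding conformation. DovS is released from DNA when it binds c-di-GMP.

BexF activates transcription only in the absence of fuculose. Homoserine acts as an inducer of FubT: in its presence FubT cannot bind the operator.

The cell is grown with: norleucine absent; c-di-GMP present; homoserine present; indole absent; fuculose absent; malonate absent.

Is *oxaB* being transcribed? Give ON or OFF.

c-di-GMP is present, so DovS is inactive.
Fuculose is absent, so BexF is active.
Malonate is absent, so SovM is inactive.
Norleucine is absent, so YilP is inactive.
Homoserine is present, so FubT is inactive.
Indole is absent, so IrpH is inactive.
No repressor is bound and BexF is active, so *oxaB* is transcribed.

ON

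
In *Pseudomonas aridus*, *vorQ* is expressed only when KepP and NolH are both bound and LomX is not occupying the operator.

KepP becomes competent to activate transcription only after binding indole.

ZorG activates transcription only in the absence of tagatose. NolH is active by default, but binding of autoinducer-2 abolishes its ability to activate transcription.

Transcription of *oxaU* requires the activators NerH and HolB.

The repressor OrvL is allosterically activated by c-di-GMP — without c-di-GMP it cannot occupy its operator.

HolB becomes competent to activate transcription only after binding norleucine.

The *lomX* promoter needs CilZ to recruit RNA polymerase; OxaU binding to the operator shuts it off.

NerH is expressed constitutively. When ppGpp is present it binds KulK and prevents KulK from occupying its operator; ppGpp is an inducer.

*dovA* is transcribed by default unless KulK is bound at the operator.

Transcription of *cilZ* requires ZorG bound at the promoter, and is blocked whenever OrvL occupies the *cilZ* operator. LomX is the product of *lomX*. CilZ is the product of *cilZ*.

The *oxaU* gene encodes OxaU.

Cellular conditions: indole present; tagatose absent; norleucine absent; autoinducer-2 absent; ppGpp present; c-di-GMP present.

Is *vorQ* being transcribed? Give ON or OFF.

Indole is present, so KepP is active.
Autoinducer-2 is absent, so NolH is active.
Tagatose is absent, so ZorG is active.
c-di-GMP is present, so OrvL is active.
With repressor OrvL bound, *cilZ* is not transcribed.
So CilZ is not produced.
NerH is produced constitutively and is active.
Norleucine is absent, so HolB is inactive.
Required activator HolB is absent, so *oxaU* is not transcribed.
So OxaU is not produced.
Required activator CilZ is absent, so *lomX* is not transcribed.
So LomX is not produced.
No repressor is bound and KepP and NolH are active, so *vorQ* is transcribed.

ON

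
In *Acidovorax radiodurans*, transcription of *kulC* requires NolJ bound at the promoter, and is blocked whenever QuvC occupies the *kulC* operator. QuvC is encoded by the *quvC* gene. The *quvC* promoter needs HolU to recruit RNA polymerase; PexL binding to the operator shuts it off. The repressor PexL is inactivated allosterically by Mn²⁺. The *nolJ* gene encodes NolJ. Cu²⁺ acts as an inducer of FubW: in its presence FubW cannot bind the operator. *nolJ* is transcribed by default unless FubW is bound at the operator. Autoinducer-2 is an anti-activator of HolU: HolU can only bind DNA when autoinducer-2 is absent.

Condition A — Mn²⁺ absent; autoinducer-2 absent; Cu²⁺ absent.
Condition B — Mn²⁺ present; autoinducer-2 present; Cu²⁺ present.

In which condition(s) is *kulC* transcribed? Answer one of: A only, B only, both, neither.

Condition A:
Mn²⁺ is absent, so PexL is active.
Autoinducer-2 is absent, so HolU is active.
With repressor PexL bound, *quvC* is not transcribed.
So QuvC is not produced.
Cu²⁺ is absent, so FubW is active.
With repressor FubW bound, *nolJ* is not transcribed.
So NolJ is not produced.
Required activator NolJ is absent, so *kulC* is not transcribed.
→ *kulC* is OFF in A.
Condition B:
Mn²⁺ is present, so PexL is inactive.
Autoinducer-2 is present, so HolU is inactive.
Required activator HolU is absent, so *quvC* is not transcribed.
So QuvC is not produced.
Cu²⁺ is present, so FubW is inactive.
With no repressor bound, *nolJ* is transcribed.
So NolJ is produced and active.
No repressor is bound and NolJ is active, so *kulC* is transcribed.
→ *kulC* is ON in B.

B only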